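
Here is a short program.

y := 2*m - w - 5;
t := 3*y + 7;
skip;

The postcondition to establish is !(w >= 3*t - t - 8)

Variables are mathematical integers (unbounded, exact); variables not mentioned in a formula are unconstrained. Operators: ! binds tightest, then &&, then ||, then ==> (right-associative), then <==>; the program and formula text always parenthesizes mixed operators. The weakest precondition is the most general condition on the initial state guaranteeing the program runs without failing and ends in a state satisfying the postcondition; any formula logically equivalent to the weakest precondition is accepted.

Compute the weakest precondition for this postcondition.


Working backward. After the program, the postcondition !(w >= 3*t - t - 8) must hold; in canonical form it is !(w >= 2*t - 8).
Before skip: !(w >= 2*t - 8)
Before t := 3*y + 7: !(w >= 6*y + 6)
Before y := 2*m - w - 5: !(7*w >= 12*m - 24)
Answer: WP = !(7*w >= 12*m - 24)


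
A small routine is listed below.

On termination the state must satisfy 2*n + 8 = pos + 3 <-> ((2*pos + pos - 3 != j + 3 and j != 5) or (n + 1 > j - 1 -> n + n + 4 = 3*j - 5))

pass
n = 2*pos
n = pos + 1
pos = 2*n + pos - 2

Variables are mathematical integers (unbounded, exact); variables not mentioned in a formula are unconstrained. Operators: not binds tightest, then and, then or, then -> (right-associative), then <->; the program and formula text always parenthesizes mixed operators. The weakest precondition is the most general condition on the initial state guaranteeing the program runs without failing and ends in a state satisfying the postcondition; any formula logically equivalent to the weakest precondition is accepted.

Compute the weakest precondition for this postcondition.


Working backward. After the program, the postcondition 2*n + 8 = pos + 3 <-> ((2*pos + pos - 3 != j + 3 and j != 5) or (n + 1 > j - 1 -> n + n + 4 = 3*j - 5)) must hold; in canonical form it is 2*n = pos - 5 <-> ((3*pos != j + 6 and j != 5) or (n > j - 2 -> 2*n = 3*j - 9)).
Before pos := 2*n + pos - 2: pos = 7 <-> ((6*n + 3*pos != j + 12 and j != 5) or (n > j - 2 -> 2*n = 3*j - 9))
Before n := pos + 1: pos = 7 <-> ((9*pos != j + 6 and j != 5) or (pos > j - 3 -> 2*pos = 3*j - 11))
Before n := 2*pos: pos = 7 <-> ((9*pos != j + 6 and j != 5) or (pos > j - 3 -> 2*pos = 3*j - 11))
Before skip: pos = 7 <-> ((9*pos != j + 6 and j != 5) or (pos > j - 3 -> 2*pos = 3*j - 11))
Answer: WP = pos = 7 <-> ((9*pos != j + 6 and j != 5) or (pos > j - 3 -> 2*pos = 3*j - 11))


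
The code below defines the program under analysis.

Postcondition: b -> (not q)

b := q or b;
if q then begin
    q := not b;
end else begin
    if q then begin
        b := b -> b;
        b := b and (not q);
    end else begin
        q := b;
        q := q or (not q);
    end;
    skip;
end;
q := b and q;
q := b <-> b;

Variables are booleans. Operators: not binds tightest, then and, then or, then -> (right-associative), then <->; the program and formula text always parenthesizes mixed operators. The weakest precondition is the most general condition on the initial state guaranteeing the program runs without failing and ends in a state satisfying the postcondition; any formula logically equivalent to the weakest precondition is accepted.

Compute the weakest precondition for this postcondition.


Working backward. After the program, b -> (not q) must hold.
Before q := b <-> b: not b
Before q := b and q: not b
Then branch requires not b; else branch requires (not q) -> (not b).
Before the if: (q -> (not b)) and ((not q) -> ((not q) -> (not b)))
Before b := q or b: (q -> (not (q or b))) and ((not q) -> ((not q) -> (not (q or b))))
Answer: WP = (q -> (not (q or b))) and ((not q) -> ((not q) -> (not (q or b))))


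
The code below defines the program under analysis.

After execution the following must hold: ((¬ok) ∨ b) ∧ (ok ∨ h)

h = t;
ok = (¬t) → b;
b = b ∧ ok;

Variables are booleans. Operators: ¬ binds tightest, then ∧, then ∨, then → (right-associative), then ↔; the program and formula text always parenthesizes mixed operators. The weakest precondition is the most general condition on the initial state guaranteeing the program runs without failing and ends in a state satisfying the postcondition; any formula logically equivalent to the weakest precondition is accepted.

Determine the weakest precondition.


Working backward. After the program, ((¬ok) ∨ b) ∧ (ok ∨ h) must hold.
Before b := b ∧ ok: ((¬ok) ∨ (b ∧ ok)) ∧ (ok ∨ h)
Before ok := (¬t) → b: ((¬((¬t) → b)) ∨ (b ∧ ((¬t) → b))) ∧ (((¬t) → b) ∨ h)
Before h := t: ((¬((¬t) → b)) ∨ (b ∧ ((¬t) → b))) ∧ (((¬t) → b) ∨ t)
Answer: WP = ((¬((¬t) → b)) ∨ (b ∧ ((¬t) → b))) ∧ (((¬t) → b) ∨ t)


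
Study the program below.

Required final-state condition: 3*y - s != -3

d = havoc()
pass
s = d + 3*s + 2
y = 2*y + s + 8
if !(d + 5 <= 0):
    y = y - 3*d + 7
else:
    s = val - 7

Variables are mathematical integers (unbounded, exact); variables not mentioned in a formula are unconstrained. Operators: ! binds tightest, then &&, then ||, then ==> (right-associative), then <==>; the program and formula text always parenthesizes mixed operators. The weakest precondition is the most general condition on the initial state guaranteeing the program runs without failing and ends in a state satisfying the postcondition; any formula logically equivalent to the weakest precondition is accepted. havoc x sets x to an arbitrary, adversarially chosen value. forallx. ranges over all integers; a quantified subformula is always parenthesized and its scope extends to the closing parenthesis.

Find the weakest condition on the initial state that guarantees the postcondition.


Working backward. After the program, the postcondition 3*y - s != -3 must hold; in canonical form it is 3*y != s - 3.
Then branch requires 3*y != 9*d + s - 24; else branch requires 3*y != val - 10.
Before the if: ((!(d <= -5)) ==> 3*y != 9*d + s - 24) && (d <= -5 ==> 3*y != val - 10)
Before y := 2*y + s + 8: ((!(d <= -5)) ==> 2*s + 6*y != 9*d - 48) && (d <= -5 ==> 3*s + 6*y != val - 34)
Before s := d + 3*s + 2: ((!(d <= -5)) ==> 6*s + 6*y != 7*d - 52) && (d <= -5 ==> 3*d + 9*s + 6*y != val - 40)
Before skip: ((!(d <= -5)) ==> 6*s + 6*y != 7*d - 52) && (d <= -5 ==> 3*d + 9*s + 6*y != val - 40)
Before havoc d: forall d_1. (((!(d_1 <= -5)) ==> 6*s + 6*y != 7*d_1 - 52) && (d_1 <= -5 ==> 3*d_1 + 9*s + 6*y != val - 40))
Answer: WP = forall d_1. (((!(d_1 <= -5)) ==> 6*s + 6*y != 7*d_1 - 52) && (d_1 <= -5 ==> 3*d_1 + 9*s + 6*y != val - 40))


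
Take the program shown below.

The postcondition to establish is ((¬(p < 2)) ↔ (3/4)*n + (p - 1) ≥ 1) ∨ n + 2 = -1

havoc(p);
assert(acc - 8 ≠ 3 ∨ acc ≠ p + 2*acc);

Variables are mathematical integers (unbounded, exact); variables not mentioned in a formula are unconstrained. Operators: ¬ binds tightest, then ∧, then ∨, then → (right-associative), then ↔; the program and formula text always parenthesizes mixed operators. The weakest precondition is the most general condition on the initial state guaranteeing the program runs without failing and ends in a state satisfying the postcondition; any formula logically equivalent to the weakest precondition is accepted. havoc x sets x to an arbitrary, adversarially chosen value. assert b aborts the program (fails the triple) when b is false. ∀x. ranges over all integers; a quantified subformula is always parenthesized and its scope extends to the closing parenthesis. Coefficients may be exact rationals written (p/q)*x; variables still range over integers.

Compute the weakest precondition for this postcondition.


Working backward. After the program, the postcondition ((¬(p < 2)) ↔ (3/4)*n + (p - 1) ≥ 1) ∨ n + 2 = -1 must hold; in canonical form it is ((¬(p < 2)) ↔ (3/4)*n + p ≥ 2) ∨ n = -3.
Before assert acc - 8 ≠ 3 ∨ acc ≠ p + 2*acc: (acc ≠ 11 ∨ acc + p ≠ 0) ∧ (((¬(p < 2)) ↔ (3/4)*n + p ≥ 2) ∨ n = -3)
Before havoc p: ∀p_1. ((acc ≠ 11 ∨ acc + p_1 ≠ 0) ∧ (((¬(p_1 < 2)) ↔ (3/4)*n + p_1 ≥ 2) ∨ n = -3))
Answer: WP = ∀p_1. ((acc ≠ 11 ∨ acc + p_1 ≠ 0) ∧ (((¬(p_1 < 2)) ↔ (3/4)*n + p_1 ≥ 2) ∨ n = -3))


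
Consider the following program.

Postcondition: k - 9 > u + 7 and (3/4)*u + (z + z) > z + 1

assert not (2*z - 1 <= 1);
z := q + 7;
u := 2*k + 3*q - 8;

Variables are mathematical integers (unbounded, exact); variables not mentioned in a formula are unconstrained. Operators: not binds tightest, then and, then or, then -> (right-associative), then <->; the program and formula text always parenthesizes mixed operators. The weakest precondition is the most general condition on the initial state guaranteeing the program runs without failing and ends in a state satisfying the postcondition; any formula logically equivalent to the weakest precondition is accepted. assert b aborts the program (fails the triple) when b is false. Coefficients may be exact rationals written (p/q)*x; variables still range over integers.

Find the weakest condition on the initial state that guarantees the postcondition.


Working backward. After the program, the postcondition k - 9 > u + 7 and (3/4)*u + (z + z) > z + 1 must hold; in canonical form it is k > u + 16 and (3/4)*u + z > 1.
Before u := 2*k + 3*q - 8: k + 3*q < -8 and (3/2)*k + (9/4)*q + z > 7
Before z := q + 7: k + 3*q < -8 and (3/2)*k + (13/4)*q > 0
Before assert not (2*z - 1 <= 1): (not (2*z <= 2)) and k + 3*q < -8 and (3/2)*k + (13/4)*q > 0
Answer: WP = (not (2*z <= 2)) and k + 3*q < -8 and (3/2)*k + (13/4)*q > 0


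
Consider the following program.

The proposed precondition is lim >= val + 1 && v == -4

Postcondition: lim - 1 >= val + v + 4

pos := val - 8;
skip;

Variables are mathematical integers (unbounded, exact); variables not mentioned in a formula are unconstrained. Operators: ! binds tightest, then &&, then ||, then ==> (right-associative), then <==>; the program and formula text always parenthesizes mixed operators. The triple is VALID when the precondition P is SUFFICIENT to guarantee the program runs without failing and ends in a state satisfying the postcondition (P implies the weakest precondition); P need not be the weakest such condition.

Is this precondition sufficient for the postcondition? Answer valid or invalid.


Working backward. After the program, the postcondition lim - 1 >= val + v + 4 must hold; in canonical form it is lim >= v + val + 5.
Before skip: lim >= v + val + 5
Before pos := val - 8: lim >= v + val + 5
The weakest precondition is lim >= v + val + 5.
Check whether lim >= val + 1 && v == -4 implies it.
Every state satisfying the precondition satisfies the weakest precondition: the implication holds.
Answer: valid


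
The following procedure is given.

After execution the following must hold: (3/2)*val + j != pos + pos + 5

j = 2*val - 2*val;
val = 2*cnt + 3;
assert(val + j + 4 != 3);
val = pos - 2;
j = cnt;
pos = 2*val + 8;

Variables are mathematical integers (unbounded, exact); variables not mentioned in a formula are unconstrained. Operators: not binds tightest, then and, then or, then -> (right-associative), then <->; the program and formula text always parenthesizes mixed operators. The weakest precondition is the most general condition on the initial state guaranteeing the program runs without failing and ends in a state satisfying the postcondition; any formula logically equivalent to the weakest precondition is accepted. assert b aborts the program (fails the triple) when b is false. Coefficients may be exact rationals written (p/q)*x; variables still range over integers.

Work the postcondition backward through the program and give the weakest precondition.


Working backward. After the program, the postcondition (3/2)*val + j != pos + pos + 5 must hold; in canonical form it is j + (3/2)*val != 2*pos + 5.
Before pos := 2*val + 8: j != (5/2)*val + 21
Before j := cnt: cnt != (5/2)*val + 21
Before val := pos - 2: cnt != (5/2)*pos + 16
Before assert val + j + 4 != 3: j + val != -1 and cnt != (5/2)*pos + 16
Before val := 2*cnt + 3: 2*cnt + j != -4 and cnt != (5/2)*pos + 16
Before j := 2*val - 2*val: 2*cnt != -4 and cnt != (5/2)*pos + 16
Answer: WP = 2*cnt != -4 and cnt != (5/2)*pos + 16


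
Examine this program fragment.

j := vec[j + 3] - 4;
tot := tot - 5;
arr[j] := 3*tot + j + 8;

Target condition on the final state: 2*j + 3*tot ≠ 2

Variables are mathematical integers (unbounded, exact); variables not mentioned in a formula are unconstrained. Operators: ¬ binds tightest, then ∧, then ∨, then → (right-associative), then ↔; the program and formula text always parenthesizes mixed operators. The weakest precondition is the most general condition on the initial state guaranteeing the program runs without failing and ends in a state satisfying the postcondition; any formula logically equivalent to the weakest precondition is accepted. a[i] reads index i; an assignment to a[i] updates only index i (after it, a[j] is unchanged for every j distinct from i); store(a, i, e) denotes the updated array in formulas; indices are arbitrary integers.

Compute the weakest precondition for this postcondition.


Working backward. After the program, 2*j + 3*tot ≠ 2 must hold.
Before arr[j] := 3*tot + j + 8: 2*j + 3*tot ≠ 2
Before tot := tot - 5: 2*j + 3*tot ≠ 17
Before j := vec[j + 3] - 4: 2*vec[j + 3] + 3*tot ≠ 25
Answer: WP = 2*vec[j + 3] + 3*tot ≠ 25


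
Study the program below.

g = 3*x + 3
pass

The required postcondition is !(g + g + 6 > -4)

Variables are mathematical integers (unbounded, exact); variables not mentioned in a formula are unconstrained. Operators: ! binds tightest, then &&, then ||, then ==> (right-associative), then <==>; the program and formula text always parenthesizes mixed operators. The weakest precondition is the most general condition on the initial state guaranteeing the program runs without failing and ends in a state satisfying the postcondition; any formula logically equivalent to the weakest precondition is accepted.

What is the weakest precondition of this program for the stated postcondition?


Working backward. After the program, the postcondition !(g + g + 6 > -4) must hold; in canonical form it is !(2*g > -10).
Before skip: !(2*g > -10)
Before g := 3*x + 3: !(6*x > -16)
Answer: WP = !(6*x > -16)


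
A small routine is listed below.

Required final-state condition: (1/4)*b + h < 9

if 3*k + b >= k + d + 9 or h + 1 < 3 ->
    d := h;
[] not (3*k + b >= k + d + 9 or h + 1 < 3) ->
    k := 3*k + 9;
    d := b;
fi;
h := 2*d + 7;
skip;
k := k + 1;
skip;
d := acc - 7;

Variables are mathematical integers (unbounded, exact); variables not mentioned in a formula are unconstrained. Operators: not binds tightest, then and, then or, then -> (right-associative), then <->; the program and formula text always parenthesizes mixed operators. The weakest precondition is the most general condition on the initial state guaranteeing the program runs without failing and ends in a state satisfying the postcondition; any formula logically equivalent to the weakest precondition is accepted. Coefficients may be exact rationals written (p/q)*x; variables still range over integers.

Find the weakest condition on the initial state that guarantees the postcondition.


Working backward. After the program, (1/4)*b + h < 9 must hold.
Before d := acc - 7: (1/4)*b + h < 9
Before skip: (1/4)*b + h < 9
Before k := k + 1: (1/4)*b + h < 9
Before skip: (1/4)*b + h < 9
Before h := 2*d + 7: (1/4)*b + 2*d < 2
Then branch requires (1/4)*b + 2*h < 2; else branch requires (9/4)*b < 2.
Before the if: ((b + 2*k >= d + 9 or h < 2) -> (1/4)*b + 2*h < 2) and ((not (b + 2*k >= d + 9 or h < 2)) -> (9/4)*b < 2)
Answer: WP = ((b + 2*k >= d + 9 or h < 2) -> (1/4)*b + 2*h < 2) and ((not (b + 2*k >= d + 9 or h < 2)) -> (9/4)*b < 2)


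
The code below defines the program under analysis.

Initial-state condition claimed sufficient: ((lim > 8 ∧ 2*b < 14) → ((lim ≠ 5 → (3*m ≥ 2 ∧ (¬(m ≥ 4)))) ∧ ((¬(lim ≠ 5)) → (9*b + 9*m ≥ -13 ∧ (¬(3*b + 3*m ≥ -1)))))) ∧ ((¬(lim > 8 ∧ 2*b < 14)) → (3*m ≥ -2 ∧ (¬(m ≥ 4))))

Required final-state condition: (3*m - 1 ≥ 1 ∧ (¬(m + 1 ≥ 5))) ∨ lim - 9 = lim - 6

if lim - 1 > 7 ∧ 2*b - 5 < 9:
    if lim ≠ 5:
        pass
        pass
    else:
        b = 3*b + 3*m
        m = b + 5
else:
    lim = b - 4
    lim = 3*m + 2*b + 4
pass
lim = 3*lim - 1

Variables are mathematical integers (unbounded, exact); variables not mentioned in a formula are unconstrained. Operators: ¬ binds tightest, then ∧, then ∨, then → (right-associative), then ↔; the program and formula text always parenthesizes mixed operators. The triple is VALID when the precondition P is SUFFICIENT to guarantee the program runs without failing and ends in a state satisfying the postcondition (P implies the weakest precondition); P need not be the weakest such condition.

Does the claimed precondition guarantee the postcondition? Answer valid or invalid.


Working backward. After the program, the postcondition (3*m - 1 ≥ 1 ∧ (¬(m + 1 ≥ 5))) ∨ lim - 9 = lim - 6 must hold; in canonical form it is 3*m ≥ 2 ∧ (¬(m ≥ 4)).
Before lim := 3*lim - 1: 3*m ≥ 2 ∧ (¬(m ≥ 4))
Before skip: 3*m ≥ 2 ∧ (¬(m ≥ 4))
Then branch requires (lim ≠ 5 → (3*m ≥ 2 ∧ (¬(m ≥ 4)))) ∧ ((¬(lim ≠ 5)) → (9*b + 9*m ≥ -13 ∧ (¬(3*b + 3*m ≥ -1)))); else branch requires 3*m ≥ 2 ∧ (¬(m ≥ 4)).
Before the if: ((lim > 8 ∧ 2*b < 14) → ((lim ≠ 5 → (3*m ≥ 2 ∧ (¬(m ≥ 4)))) ∧ ((¬(lim ≠ 5)) → (9*b + 9*m ≥ -13 ∧ (¬(3*b + 3*m ≥ -1)))))) ∧ ((¬(lim > 8 ∧ 2*b < 14)) → (3*m ≥ 2 ∧ (¬(m ≥ 4))))
The weakest precondition is ((lim > 8 ∧ 2*b < 14) → ((lim ≠ 5 → (3*m ≥ 2 ∧ (¬(m ≥ 4)))) ∧ ((¬(lim ≠ 5)) → (9*b + 9*m ≥ -13 ∧ (¬(3*b + 3*m ≥ -1)))))) ∧ ((¬(lim > 8 ∧ 2*b < 14)) → (3*m ≥ 2 ∧ (¬(m ≥ 4)))).
Check whether ((lim > 8 ∧ 2*b < 14) → ((lim ≠ 5 → (3*m ≥ 2 ∧ (¬(m ≥ 4)))) ∧ ((¬(lim ≠ 5)) → (9*b + 9*m ≥ -13 ∧ (¬(3*b + 3*m ≥ -1)))))) ∧ ((¬(lim > 8 ∧ 2*b < 14)) → (3*m ≥ -2 ∧ (¬(m ≥ 4)))) implies it.
Countermodel: at the initial state b = 7, lim = 9, m = 0, the precondition holds but the weakest precondition fails.
Answer: invalid


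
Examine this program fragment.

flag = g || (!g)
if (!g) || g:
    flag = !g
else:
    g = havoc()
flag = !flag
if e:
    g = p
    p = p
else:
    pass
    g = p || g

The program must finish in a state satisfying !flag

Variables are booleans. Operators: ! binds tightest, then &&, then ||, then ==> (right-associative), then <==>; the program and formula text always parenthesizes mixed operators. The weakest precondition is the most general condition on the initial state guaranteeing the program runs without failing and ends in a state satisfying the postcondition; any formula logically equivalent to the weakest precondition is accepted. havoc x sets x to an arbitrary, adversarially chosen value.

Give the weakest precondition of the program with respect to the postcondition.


Working backward. After the program, !flag must hold.
Then branch requires !flag; else branch requires !flag.
Before the if: (e ==> (!flag)) && ((!e) ==> (!flag))
Before flag := !flag: (e ==> flag) && ((!e) ==> flag)
Then branch requires (e ==> (!g)) && ((!e) ==> (!g)); else branch requires (e ==> flag) && ((!e) ==> flag).
Before the if: (e ==> (!g)) && ((!e) ==> (!g))
Before flag := g || (!g): (e ==> (!g)) && ((!e) ==> (!g))
Answer: WP = (e ==> (!g)) && ((!e) ==> (!g))


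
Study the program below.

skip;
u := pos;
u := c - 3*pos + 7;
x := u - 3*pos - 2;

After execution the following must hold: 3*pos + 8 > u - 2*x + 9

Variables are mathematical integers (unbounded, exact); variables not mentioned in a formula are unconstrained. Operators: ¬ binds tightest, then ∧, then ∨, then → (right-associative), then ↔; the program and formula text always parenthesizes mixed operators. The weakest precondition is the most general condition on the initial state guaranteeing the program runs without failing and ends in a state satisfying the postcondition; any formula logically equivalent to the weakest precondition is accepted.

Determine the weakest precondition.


Working backward. After the program, the postcondition 3*pos + 8 > u - 2*x + 9 must hold; in canonical form it is 3*pos + 2*x > u + 1.
Before x := u - 3*pos - 2: u > 3*pos + 5
Before u := c - 3*pos + 7: c > 6*pos - 2
Before u := pos: c > 6*pos - 2
Before skip: c > 6*pos - 2
Answer: WP = c > 6*pos - 2


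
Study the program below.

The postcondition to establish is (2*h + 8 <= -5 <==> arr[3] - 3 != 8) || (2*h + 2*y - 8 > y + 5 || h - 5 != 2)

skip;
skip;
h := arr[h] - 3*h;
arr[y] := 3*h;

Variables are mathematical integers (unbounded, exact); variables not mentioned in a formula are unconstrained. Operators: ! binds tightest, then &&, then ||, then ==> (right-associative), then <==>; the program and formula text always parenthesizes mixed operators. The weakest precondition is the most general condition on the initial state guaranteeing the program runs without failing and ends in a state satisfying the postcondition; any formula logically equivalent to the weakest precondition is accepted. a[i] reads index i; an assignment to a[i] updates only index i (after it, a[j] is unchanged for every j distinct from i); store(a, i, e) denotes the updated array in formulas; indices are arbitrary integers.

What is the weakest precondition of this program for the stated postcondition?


Working backward. After the program, the postcondition (2*h + 8 <= -5 <==> arr[3] - 3 != 8) || (2*h + 2*y - 8 > y + 5 || h - 5 != 2) must hold; in canonical form it is (2*h <= -13 <==> arr[3] != 11) || 2*h + y > 13 || h != 7.
Before arr[y] := 3*h: (2*h <= -13 <==> store(arr, y, 3*h)[3] != 11) || 2*h + y > 13 || h != 7
Before h := arr[h] - 3*h: (2*arr[h] <= 6*h - 13 <==> store(arr, y, 3*arr[h] - 9*h)[3] != 11) || 2*arr[h] + y > 6*h + 13 || arr[h] != 3*h + 7
Before skip: (2*arr[h] <= 6*h - 13 <==> store(arr, y, 3*arr[h] - 9*h)[3] != 11) || 2*arr[h] + y > 6*h + 13 || arr[h] != 3*h + 7
Before skip: (2*arr[h] <= 6*h - 13 <==> store(arr, y, 3*arr[h] - 9*h)[3] != 11) || 2*arr[h] + y > 6*h + 13 || arr[h] != 3*h + 7
Answer: WP = (2*arr[h] <= 6*h - 13 <==> store(arr, y, 3*arr[h] - 9*h)[3] != 11) || 2*arr[h] + y > 6*h + 13 || arr[h] != 3*h + 7


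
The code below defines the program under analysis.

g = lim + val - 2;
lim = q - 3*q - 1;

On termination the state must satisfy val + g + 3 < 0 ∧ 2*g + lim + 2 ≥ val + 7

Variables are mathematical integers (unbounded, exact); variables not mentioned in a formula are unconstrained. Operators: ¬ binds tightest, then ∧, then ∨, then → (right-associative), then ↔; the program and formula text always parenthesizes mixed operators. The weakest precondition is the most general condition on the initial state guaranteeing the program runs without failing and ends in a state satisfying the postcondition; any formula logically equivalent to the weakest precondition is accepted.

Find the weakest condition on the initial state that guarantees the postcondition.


Working backward. After the program, the postcondition val + g + 3 < 0 ∧ 2*g + lim + 2 ≥ val + 7 must hold; in canonical form it is g + val < -3 ∧ 2*g + lim ≥ val + 5.
Before lim := q - 3*q - 1: g + val < -3 ∧ 2*g ≥ 2*q + val + 6
Before g := lim + val - 2: lim + 2*val < -1 ∧ 2*lim + val ≥ 2*q + 10
Answer: WP = lim + 2*val < -1 ∧ 2*lim + val ≥ 2*q + 10


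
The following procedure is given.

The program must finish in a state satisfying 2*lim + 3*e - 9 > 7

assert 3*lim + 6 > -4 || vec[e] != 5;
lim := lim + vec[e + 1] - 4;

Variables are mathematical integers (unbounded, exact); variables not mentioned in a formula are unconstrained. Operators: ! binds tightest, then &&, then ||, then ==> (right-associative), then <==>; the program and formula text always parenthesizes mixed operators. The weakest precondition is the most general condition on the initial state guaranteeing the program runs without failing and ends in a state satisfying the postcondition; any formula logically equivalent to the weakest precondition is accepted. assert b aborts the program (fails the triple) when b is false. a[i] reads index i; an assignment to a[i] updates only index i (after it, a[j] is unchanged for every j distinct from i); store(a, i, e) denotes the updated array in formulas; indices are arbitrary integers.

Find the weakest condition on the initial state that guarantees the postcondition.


Working backward. After the program, the postcondition 2*lim + 3*e - 9 > 7 must hold; in canonical form it is 3*e + 2*lim > 16.
Before lim := lim + vec[e + 1] - 4: 2*vec[e + 1] + 3*e + 2*lim > 24
Before assert 3*lim + 6 > -4 || vec[e] != 5: (3*lim > -10 || vec[e] != 5) && 2*vec[e + 1] + 3*e + 2*lim > 24
Answer: WP = (3*lim > -10 || vec[e] != 5) && 2*vec[e + 1] + 3*e + 2*lim > 24


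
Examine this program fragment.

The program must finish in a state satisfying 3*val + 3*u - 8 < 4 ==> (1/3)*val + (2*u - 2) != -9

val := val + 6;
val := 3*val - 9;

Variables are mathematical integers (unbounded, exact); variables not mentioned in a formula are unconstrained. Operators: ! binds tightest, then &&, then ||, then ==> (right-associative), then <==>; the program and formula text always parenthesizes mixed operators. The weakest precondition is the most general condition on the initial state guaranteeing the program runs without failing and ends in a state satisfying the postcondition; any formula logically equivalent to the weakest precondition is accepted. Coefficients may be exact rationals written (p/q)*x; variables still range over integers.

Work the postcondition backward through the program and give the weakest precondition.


Working backward. After the program, the postcondition 3*val + 3*u - 8 < 4 ==> (1/3)*val + (2*u - 2) != -9 must hold; in canonical form it is 3*u + 3*val < 12 ==> 2*u + (1/3)*val != -7.
Before val := 3*val - 9: 3*u + 9*val < 39 ==> 2*u + val != -4
Before val := val + 6: 3*u + 9*val < -15 ==> 2*u + val != -10
Answer: WP = 3*u + 9*val < -15 ==> 2*u + val != -10


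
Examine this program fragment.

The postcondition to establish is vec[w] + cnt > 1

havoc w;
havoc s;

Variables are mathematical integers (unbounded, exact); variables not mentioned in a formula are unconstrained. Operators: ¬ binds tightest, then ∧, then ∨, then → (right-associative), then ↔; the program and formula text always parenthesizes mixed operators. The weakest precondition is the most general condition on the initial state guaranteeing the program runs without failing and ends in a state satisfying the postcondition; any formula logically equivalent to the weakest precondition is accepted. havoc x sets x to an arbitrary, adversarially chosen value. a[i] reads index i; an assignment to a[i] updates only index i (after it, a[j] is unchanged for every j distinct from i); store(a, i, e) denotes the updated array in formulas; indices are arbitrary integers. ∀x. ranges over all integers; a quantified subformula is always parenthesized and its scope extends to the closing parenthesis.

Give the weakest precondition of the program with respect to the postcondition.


Working backward. After the program, vec[w] + cnt > 1 must hold.
Before havoc s: vec[w] + cnt > 1
Before havoc w: ∀w_1. vec[w_1] + cnt > 1
Answer: WP = ∀w_1. vec[w_1] + cnt > 1


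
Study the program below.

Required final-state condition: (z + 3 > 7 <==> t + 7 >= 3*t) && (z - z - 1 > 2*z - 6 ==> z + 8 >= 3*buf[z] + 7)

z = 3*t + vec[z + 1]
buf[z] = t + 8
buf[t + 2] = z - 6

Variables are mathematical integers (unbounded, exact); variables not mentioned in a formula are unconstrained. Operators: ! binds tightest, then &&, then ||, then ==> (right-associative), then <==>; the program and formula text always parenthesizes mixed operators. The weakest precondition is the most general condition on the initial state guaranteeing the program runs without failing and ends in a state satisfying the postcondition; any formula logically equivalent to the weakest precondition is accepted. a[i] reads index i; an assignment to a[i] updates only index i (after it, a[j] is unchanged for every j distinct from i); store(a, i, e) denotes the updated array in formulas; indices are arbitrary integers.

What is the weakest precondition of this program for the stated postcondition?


Working backward. After the program, the postcondition (z + 3 > 7 <==> t + 7 >= 3*t) && (z - z - 1 > 2*z - 6 ==> z + 8 >= 3*buf[z] + 7) must hold; in canonical form it is (z > 4 <==> 2*t <= 7) && (2*z < 5 ==> z >= 3*buf[z] - 1).
Before buf[t + 2] := z - 6: (z > 4 <==> 2*t <= 7) && (2*z < 5 ==> z >= 3*store(buf, t + 2, z - 6)[z] - 1)
Before buf[z] := t + 8: (z > 4 <==> 2*t <= 7) && (2*z < 5 ==> z >= 3*store(store(buf, z, t + 8), t + 2, z - 6)[z] - 1)
Before z := 3*t + vec[z + 1]: (vec[z + 1] + 3*t > 4 <==> 2*t <= 7) && (2*vec[z + 1] + 6*t < 5 ==> vec[z + 1] + 3*t >= 3*store(store(buf, vec[z + 1] + 3*t, t + 8), t + 2, vec[z + 1] + 3*t - 6)[vec[z + 1] + 3*t] - 1)
Answer: WP = (vec[z + 1] + 3*t > 4 <==> 2*t <= 7) && (2*vec[z + 1] + 6*t < 5 ==> vec[z + 1] + 3*t >= 3*store(store(buf, vec[z + 1] + 3*t, t + 8), t + 2, vec[z + 1] + 3*t - 6)[vec[z + 1] + 3*t] - 1)


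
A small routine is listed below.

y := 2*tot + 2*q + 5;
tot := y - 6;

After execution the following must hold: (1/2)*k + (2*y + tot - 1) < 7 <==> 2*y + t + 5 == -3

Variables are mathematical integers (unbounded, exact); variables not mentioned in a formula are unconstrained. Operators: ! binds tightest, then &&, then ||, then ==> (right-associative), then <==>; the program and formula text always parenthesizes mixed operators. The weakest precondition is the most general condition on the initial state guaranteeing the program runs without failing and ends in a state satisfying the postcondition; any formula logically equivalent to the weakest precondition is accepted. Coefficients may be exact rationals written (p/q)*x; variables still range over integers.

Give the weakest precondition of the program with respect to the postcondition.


Working backward. After the program, the postcondition (1/2)*k + (2*y + tot - 1) < 7 <==> 2*y + t + 5 == -3 must hold; in canonical form it is (1/2)*k + tot + 2*y < 8 <==> t + 2*y == -8.
Before tot := y - 6: (1/2)*k + 3*y < 14 <==> t + 2*y == -8
Before y := 2*tot + 2*q + 5: (1/2)*k + 6*q + 6*tot < -1 <==> 4*q + t + 4*tot == -18
Answer: WP = (1/2)*k + 6*q + 6*tot < -1 <==> 4*q + t + 4*tot == -18


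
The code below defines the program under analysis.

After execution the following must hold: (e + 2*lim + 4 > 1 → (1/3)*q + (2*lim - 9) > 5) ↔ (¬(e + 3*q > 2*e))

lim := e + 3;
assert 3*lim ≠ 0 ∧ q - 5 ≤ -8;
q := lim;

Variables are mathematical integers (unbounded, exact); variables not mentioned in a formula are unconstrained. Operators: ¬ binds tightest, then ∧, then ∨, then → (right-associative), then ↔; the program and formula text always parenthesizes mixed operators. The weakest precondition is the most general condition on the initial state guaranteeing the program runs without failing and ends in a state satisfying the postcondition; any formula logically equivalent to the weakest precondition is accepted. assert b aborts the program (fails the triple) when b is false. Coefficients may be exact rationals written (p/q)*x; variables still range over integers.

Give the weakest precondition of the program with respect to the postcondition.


Working backward. After the program, the postcondition (e + 2*lim + 4 > 1 → (1/3)*q + (2*lim - 9) > 5) ↔ (¬(e + 3*q > 2*e)) must hold; in canonical form it is (e + 2*lim > -3 → 2*lim + (1/3)*q > 14) ↔ (¬(3*q > e)).
Before q := lim: (e + 2*lim > -3 → (7/3)*lim > 14) ↔ (¬(3*lim > e))
Before assert 3*lim ≠ 0 ∧ q - 5 ≤ -8: 3*lim ≠ 0 ∧ q ≤ -3 ∧ ((e + 2*lim > -3 → (7/3)*lim > 14) ↔ (¬(3*lim > e)))
Before lim := e + 3: 3*e ≠ -9 ∧ q ≤ -3 ∧ ((3*e > -9 → (7/3)*e > 7) ↔ (¬(2*e > -9)))
Answer: WP = 3*e ≠ -9 ∧ q ≤ -3 ∧ ((3*e > -9 → (7/3)*e > 7) ↔ (¬(2*e > -9)))


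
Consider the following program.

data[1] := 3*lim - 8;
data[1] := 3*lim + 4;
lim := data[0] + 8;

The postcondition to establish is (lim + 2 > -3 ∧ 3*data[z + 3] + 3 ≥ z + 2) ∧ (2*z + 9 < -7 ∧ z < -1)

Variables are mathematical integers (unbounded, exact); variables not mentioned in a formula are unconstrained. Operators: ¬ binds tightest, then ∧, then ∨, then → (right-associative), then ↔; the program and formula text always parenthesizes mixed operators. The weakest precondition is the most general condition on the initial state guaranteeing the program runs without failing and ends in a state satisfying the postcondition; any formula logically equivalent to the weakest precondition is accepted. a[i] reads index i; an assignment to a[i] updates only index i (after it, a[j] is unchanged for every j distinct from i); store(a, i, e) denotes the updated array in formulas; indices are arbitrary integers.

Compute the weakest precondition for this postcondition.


Working backward. After the program, the postcondition (lim + 2 > -3 ∧ 3*data[z + 3] + 3 ≥ z + 2) ∧ (2*z + 9 < -7 ∧ z < -1) must hold; in canonical form it is lim > -5 ∧ 3*data[z + 3] ≥ z - 1 ∧ 2*z < -16 ∧ z < -1.
Before lim := data[0] + 8: data[0] > -13 ∧ 3*data[z + 3] ≥ z - 1 ∧ 2*z < -16 ∧ z < -1
Before data[1] := 3*lim + 4: data[0] > -13 ∧ 3*store(data, 1, 3*lim + 4)[z + 3] ≥ z - 1 ∧ 2*z < -16 ∧ z < -1
Before data[1] := 3*lim - 8: data[0] > -13 ∧ 3*store(store(data, 1, 3*lim - 8), 1, 3*lim + 4)[z + 3] ≥ z - 1 ∧ 2*z < -16 ∧ z < -1
Answer: WP = data[0] > -13 ∧ 3*store(store(data, 1, 3*lim - 8), 1, 3*lim + 4)[z + 3] ≥ z - 1 ∧ 2*z < -16 ∧ z < -1


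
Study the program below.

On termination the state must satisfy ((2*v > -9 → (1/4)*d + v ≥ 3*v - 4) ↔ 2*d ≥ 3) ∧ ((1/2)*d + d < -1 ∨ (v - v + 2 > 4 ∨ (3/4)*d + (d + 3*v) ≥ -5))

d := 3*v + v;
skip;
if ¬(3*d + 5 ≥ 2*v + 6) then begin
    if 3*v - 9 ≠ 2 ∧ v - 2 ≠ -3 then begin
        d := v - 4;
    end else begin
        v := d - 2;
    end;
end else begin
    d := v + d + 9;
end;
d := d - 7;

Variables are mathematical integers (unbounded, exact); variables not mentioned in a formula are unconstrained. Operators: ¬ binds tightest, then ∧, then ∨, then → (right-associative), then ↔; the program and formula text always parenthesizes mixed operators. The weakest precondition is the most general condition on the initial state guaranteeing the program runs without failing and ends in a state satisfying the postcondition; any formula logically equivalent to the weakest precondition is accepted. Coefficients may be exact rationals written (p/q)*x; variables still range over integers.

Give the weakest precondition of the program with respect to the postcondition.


Working backward. After the program, the postcondition ((2*v > -9 → (1/4)*d + v ≥ 3*v - 4) ↔ 2*d ≥ 3) ∧ ((1/2)*d + d < -1 ∨ (v - v + 2 > 4 ∨ (3/4)*d + (d + 3*v) ≥ -5)) must hold; in canonical form it is ((2*v > -9 → (1/4)*d ≥ 2*v - 4) ↔ 2*d ≥ 3) ∧ ((3/2)*d < -1 ∨ (7/4)*d + 3*v ≥ -5).
Before d := d - 7: ((2*v > -9 → (1/4)*d ≥ 2*v - 9/4) ↔ 2*d ≥ 17) ∧ ((3/2)*d < 19/2 ∨ (7/4)*d + 3*v ≥ 29/4)
Then branch requires ((3*v ≠ 11 ∧ v ≠ -1) → (((2*v > -9 → (7/4)*v ≤ 5/4) ↔ 2*v ≥ 25) ∧ ((3/2)*v < 31/2 ∨ (19/4)*v ≥ 57/4))) ∧ ((¬(3*v ≠ 11 ∧ v ≠ -1)) → (((2*d > -5 → (7/4)*d ≤ 25/4) ↔ 2*d ≥ 17) ∧ ((3/2)*d < 19/2 ∨ (19/4)*d ≥ 53/4))); else branch requires ((2*v > -9 → (1/4)*d ≥ (7/4)*v - 9/2) ↔ 2*d + 2*v ≥ -1) ∧ ((3/2)*d + (3/2)*v < -4 ∨ (7/4)*d + (19/4)*v ≥ -17/2).
Before the if: ((¬(3*d ≥ 2*v + 1)) → (((3*v ≠ 11 ∧ v ≠ -1) → (((2*v > -9 → (7/4)*v ≤ 5/4) ↔ 2*v ≥ 25) ∧ ((3/2)*v < 31/2 ∨ (19/4)*v ≥ 57/4))) ∧ ((¬(3*v ≠ 11 ∧ v ≠ -1)) → (((2*d > -5 → (7/4)*d ≤ 25/4) ↔ 2*d ≥ 17) ∧ ((3/2)*d < 19/2 ∨ (19/4)*d ≥ 53/4))))) ∧ (3*d ≥ 2*v + 1 → (((2*v > -9 → (1/4)*d ≥ (7/4)*v - 9/2) ↔ 2*d + 2*v ≥ -1) ∧ ((3/2)*d + (3/2)*v < -4 ∨ (7/4)*d + (19/4)*v ≥ -17/2)))
Before skip: ((¬(3*d ≥ 2*v + 1)) → (((3*v ≠ 11 ∧ v ≠ -1) → (((2*v > -9 → (7/4)*v ≤ 5/4) ↔ 2*v ≥ 25) ∧ ((3/2)*v < 31/2 ∨ (19/4)*v ≥ 57/4))) ∧ ((¬(3*v ≠ 11 ∧ v ≠ -1)) → (((2*d > -5 → (7/4)*d ≤ 25/4) ↔ 2*d ≥ 17) ∧ ((3/2)*d < 19/2 ∨ (19/4)*d ≥ 53/4))))) ∧ (3*d ≥ 2*v + 1 → (((2*v > -9 → (1/4)*d ≥ (7/4)*v - 9/2) ↔ 2*d + 2*v ≥ -1) ∧ ((3/2)*d + (3/2)*v < -4 ∨ (7/4)*d + (19/4)*v ≥ -17/2)))
Before d := 3*v + v: ((¬(10*v ≥ 1)) → (((3*v ≠ 11 ∧ v ≠ -1) → (((2*v > -9 → (7/4)*v ≤ 5/4) ↔ 2*v ≥ 25) ∧ ((3/2)*v < 31/2 ∨ (19/4)*v ≥ 57/4))) ∧ ((¬(3*v ≠ 11 ∧ v ≠ -1)) → (((8*v > -5 → 7*v ≤ 25/4) ↔ 8*v ≥ 17) ∧ (6*v < 19/2 ∨ 19*v ≥ 53/4))))) ∧ (10*v ≥ 1 → (((2*v > -9 → (3/4)*v ≤ 9/2) ↔ 10*v ≥ -1) ∧ ((15/2)*v < -4 ∨ (47/4)*v ≥ -17/2)))
Answer: WP = ((¬(10*v ≥ 1)) → (((3*v ≠ 11 ∧ v ≠ -1) → (((2*v > -9 → (7/4)*v ≤ 5/4) ↔ 2*v ≥ 25) ∧ ((3/2)*v < 31/2 ∨ (19/4)*v ≥ 57/4))) ∧ ((¬(3*v ≠ 11 ∧ v ≠ -1)) → (((8*v > -5 → 7*v ≤ 25/4) ↔ 8*v ≥ 17) ∧ (6*v < 19/2 ∨ 19*v ≥ 53/4))))) ∧ (10*v ≥ 1 → (((2*v > -9 → (3/4)*v ≤ 9/2) ↔ 10*v ≥ -1) ∧ ((15/2)*v < -4 ∨ (47/4)*v ≥ -17/2)))


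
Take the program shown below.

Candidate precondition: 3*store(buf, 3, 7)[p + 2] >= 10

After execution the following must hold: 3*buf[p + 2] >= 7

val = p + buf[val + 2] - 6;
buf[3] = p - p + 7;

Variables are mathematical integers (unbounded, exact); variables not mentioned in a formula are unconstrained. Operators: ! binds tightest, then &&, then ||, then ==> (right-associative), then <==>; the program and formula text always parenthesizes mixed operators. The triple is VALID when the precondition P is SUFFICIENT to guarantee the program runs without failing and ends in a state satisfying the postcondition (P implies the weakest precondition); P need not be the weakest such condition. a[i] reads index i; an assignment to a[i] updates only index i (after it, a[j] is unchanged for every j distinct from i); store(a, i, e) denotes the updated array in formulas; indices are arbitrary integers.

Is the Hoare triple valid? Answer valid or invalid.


Working backward. After the program, 3*buf[p + 2] >= 7 must hold.
Before buf[3] := p - p + 7: 3*store(buf, 3, 7)[p + 2] >= 7
Before val := p + buf[val + 2] - 6: 3*store(buf, 3, 7)[p + 2] >= 7
The weakest precondition is 3*store(buf, 3, 7)[p + 2] >= 7.
Check whether 3*store(buf, 3, 7)[p + 2] >= 10 implies it.
Every state satisfying the precondition satisfies the weakest precondition: the implication holds.
Answer: valid


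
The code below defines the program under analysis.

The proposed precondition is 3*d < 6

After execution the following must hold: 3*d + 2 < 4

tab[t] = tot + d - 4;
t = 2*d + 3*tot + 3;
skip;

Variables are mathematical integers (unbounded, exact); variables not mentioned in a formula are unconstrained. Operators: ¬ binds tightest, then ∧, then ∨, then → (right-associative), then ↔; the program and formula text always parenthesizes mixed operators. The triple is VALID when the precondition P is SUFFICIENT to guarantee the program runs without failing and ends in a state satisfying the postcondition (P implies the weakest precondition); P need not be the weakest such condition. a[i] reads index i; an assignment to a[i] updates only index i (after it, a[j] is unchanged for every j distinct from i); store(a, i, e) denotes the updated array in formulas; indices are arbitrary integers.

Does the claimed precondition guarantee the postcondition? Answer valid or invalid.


Working backward. After the program, the postcondition 3*d + 2 < 4 must hold; in canonical form it is 3*d < 2.
Before skip: 3*d < 2
Before t := 2*d + 3*tot + 3: 3*d < 2
Before tab[t] := tot + d - 4: 3*d < 2
The weakest precondition is 3*d < 2.
Check whether 3*d < 6 implies it.
Countermodel: at the initial state d = 1, the precondition holds but the weakest precondition fails.
Answer: invalid


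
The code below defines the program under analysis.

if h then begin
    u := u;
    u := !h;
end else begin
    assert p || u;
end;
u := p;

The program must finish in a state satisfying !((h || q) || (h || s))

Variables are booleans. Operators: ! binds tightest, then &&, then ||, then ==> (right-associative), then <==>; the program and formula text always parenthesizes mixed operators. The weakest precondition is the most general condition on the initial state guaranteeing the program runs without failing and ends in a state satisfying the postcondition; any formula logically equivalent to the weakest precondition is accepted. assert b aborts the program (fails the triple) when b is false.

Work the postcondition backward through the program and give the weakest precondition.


Working backward. After the program, the postcondition !((h || q) || (h || s)) must hold; in canonical form it is !(h || q || s).
Before u := p: !(h || q || s)
Then branch requires !(h || q || s); else branch requires (p || u) && (!(h || q || s)).
Before the if: (h ==> (!(h || q || s))) && ((!h) ==> ((p || u) && (!(h || q || s))))
Answer: WP = (h ==> (!(h || q || s))) && ((!h) ==> ((p || u) && (!(h || q || s))))
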